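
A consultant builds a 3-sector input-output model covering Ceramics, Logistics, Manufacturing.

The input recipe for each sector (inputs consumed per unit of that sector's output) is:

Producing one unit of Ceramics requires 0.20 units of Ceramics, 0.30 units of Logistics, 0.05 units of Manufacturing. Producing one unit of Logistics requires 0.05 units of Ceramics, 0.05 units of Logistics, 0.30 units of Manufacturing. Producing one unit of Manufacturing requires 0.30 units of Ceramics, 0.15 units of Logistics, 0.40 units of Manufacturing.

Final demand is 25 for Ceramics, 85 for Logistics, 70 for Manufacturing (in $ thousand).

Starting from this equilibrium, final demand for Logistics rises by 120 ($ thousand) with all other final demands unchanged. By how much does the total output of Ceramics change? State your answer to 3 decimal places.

I − A =
  [   0.80    -0.05    -0.30]
  [  -0.30     0.95    -0.15]
  [  -0.05    -0.30     0.60]
Cofactors of I−A, C_ij = (−1)^(i+j)·(minor ij) (rows/columns in the sector order above):
  C_11 = (0.95)(0.60) − (-0.15)(-0.30) = 0.5250
  C_12 = −[(-0.30)(0.60) − (-0.15)(-0.05)] = 0.1875
  C_13 = (-0.30)(-0.30) − (0.95)(-0.05) = 0.1375
  C_21 = −[(-0.05)(0.60) − (-0.30)(-0.30)] = 0.1200
  C_22 = (0.80)(0.60) − (-0.30)(-0.05) = 0.4650
  C_23 = −[(0.80)(-0.30) − (-0.05)(-0.05)] = 0.2425
  C_31 = (-0.05)(-0.15) − (-0.30)(0.95) = 0.2925
  C_32 = −[(0.80)(-0.15) − (-0.30)(-0.30)] = 0.2100
  C_33 = (0.80)(0.95) − (-0.05)(-0.30) = 0.7450
det(I−A) = Σ_j (I−A)_1j·C_1j = (0.80)(0.5250) + (-0.05)(0.1875) + (-0.30)(0.1375) = 0.369375
adj(I−A) = Cᵀ =
  [ 0.5250   0.1200   0.2925]
  [ 0.1875   0.4650   0.2100]
  [ 0.1375   0.2425   0.7450]
(I − A)⁻¹ = adj(I−A) / det(I−A) ≈
  [   1.4213     0.3249     0.7919]
  [   0.5076     1.2589     0.5685]
  [   0.3723     0.6565     2.0169]
Δx = (I − A)⁻¹ Δd with Δd having +120 in the Logistics component and 0 elsewhere.
So Δx_C = L_CL · (+120), where L_CL = adj(I−A)_CL / det(I−A) = 0.1200 / 0.369375.
Δx_C = 0.1200 × (+120) / 0.369375 = 14.40 / 0.369375 ≈ 38.985.

Δx_C = 38.985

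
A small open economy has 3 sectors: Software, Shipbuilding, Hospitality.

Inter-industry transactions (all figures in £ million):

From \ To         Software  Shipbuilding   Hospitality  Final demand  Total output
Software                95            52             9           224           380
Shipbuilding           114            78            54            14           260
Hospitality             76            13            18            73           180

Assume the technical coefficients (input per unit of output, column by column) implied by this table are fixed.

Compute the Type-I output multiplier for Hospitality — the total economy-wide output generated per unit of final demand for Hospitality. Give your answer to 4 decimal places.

m_3 = 2.0645

Technical coefficients a_ij = z_ij / X_j:
  a_11 = 95/380 = 0.25, a_21 = 114/380 = 0.30, a_31 = 76/380 = 0.20
  a_12 = 52/260 = 0.20, a_22 = 78/260 = 0.30, a_32 = 13/260 = 0.05
  a_13 = 9/180 = 0.05, a_23 = 54/180 = 0.30, a_33 = 18/180 = 0.10
I − A =
  [   0.75    -0.20    -0.05]
  [  -0.30     0.70    -0.30]
  [  -0.20    -0.05     0.90]
Cofactors of I−A, C_ij = (−1)^(i+j)·(minor ij) (rows/columns in the sector order above):
  C_11 = (0.70)(0.90) − (-0.30)(-0.05) = 0.6150
  C_12 = −[(-0.30)(0.90) − (-0.30)(-0.20)] = 0.3300
  C_13 = (-0.30)(-0.05) − (0.70)(-0.20) = 0.1550
  C_21 = −[(-0.20)(0.90) − (-0.05)(-0.05)] = 0.1825
  C_22 = (0.75)(0.90) − (-0.05)(-0.20) = 0.6650
  C_23 = −[(0.75)(-0.05) − (-0.20)(-0.20)] = 0.0775
  C_31 = (-0.20)(-0.30) − (-0.05)(0.70) = 0.0950
  C_32 = −[(0.75)(-0.30) − (-0.05)(-0.30)] = 0.2400
  C_33 = (0.75)(0.70) − (-0.20)(-0.30) = 0.4650
det(I−A) = Σ_j (I−A)_1j·C_1j = (0.75)(0.6150) + (-0.20)(0.3300) + (-0.05)(0.1550) = 0.3875
adj(I−A) = Cᵀ =
  [ 0.6150   0.1825   0.0950]
  [ 0.3300   0.6650   0.2400]
  [ 0.1550   0.0775   0.4650]
(I − A)⁻¹ = adj(I−A) / det(I−A) ≈
  [   1.58710     0.47097     0.24516]
  [   0.85161     1.71613     0.61935]
  [   0.40000     0.20000     1.20000]
The output multiplier for sector j is the column-j sum of the Leontief inverse (I − A)⁻¹ = adj(I−A) / det(I−A).
Column 3 of adj(I−A): (0.0950, 0.2400, 0.4650); det(I−A) = 0.3875.
m_3 = (0.0950 + 0.2400 + 0.4650) / 0.3875 = 0.80 / 0.3875 ≈ 2.0645.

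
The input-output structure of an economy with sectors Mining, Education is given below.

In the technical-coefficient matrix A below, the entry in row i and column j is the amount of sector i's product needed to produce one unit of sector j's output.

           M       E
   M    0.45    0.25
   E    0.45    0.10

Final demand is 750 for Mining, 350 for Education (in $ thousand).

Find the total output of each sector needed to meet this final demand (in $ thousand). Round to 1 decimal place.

I − A =
  [   0.55    -0.25]
  [  -0.45     0.90]
det(I−A) = (0.55)(0.90) − (-0.25)(-0.45) = 0.3825
adj(I−A) = [[0.90, 0.25], [0.45, 0.55]]
(I − A)⁻¹ = adj(I−A) / det(I−A) ≈
  [   2.3529     0.6536]
  [   1.1765     1.4379]
x = (I − A)⁻¹ d = adj(I−A)·d / det(I−A), with det(I−A) = 0.3825:
  x_M = (0.90·750 + 0.25·350) / 0.3825 = 762.50 / 0.3825 ≈ 1993.5
  x_E = (0.45·750 + 0.55·350) / 0.3825 = 530.00 / 0.3825 ≈ 1385.6

x_M = 1993.5, x_E = 1385.6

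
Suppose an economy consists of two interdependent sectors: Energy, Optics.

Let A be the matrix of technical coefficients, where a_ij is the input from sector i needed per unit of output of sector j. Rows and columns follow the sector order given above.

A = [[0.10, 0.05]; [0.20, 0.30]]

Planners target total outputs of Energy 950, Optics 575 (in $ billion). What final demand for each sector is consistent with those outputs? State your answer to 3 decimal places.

I − A =
  [   0.90    -0.05]
  [  -0.20     0.70]
d = (I − A) x:
  d_1 = (+0.90)·950 + (-0.05)·575 = 826.250
  d_2 = (-0.20)·950 + (+0.70)·575 = 212.500

d_1 = 826.250, d_2 = 212.500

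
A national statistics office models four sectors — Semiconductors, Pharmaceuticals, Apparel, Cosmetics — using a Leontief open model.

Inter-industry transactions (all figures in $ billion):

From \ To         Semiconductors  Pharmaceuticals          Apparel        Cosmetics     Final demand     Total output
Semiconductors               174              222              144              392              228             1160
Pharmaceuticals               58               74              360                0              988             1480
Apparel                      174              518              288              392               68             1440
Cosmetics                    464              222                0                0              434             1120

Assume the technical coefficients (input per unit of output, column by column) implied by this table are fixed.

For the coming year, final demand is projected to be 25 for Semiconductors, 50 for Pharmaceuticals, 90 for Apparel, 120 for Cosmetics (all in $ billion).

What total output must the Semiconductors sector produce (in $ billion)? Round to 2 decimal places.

Technical coefficients a_ij = z_ij / X_j:
  a_SS = 174/1160 = 0.15, a_PS = 58/1160 = 0.05, a_AS = 174/1160 = 0.15, a_CS = 464/1160 = 0.40
  a_SP = 222/1480 = 0.15, a_PP = 74/1480 = 0.05, a_AP = 518/1480 = 0.35, a_CP = 222/1480 = 0.15
  a_SA = 144/1440 = 0.10, a_PA = 360/1440 = 0.25, a_AA = 288/1440 = 0.20, a_CA = 0/1440 = 0.00
  a_SC = 392/1120 = 0.35, a_PC = 0/1120 = 0.00, a_AC = 392/1120 = 0.35, a_CC = 0/1120 = 0.00
I − A =
  [   0.85    -0.15    -0.10    -0.35]
  [  -0.05     0.95    -0.25     0.00]
  [  -0.15    -0.35     0.80    -0.35]
  [  -0.40    -0.15     0.00     1.00]
Compute the cofactors C_ij = (−1)^(i+j)·(3×3 minor ij) of I−A; the adjugate is their transpose:
adj(I−A) = Cᵀ =
  [ 0.659375   0.202250   0.145625   0.281750]
  [ 0.112500   0.539000   0.182500   0.103250]
  [ 0.295625   0.344500   0.664375   0.336000]
  [ 0.280625   0.161750   0.085625   0.544000]
det(I−A) = Σ_j (I−A)_1j·C_1j = (0.85)(0.659375) + (-0.15)(0.112500) + (-0.10)(0.295625) + (-0.35)(0.280625) = 0.4158125
(I − A)⁻¹ = adj(I−A) / det(I−A) ≈
  [   1.5858     0.4864     0.3502     0.6776]
  [   0.2706     1.2963     0.4389     0.2483]
  [   0.7110     0.8285     1.5978     0.8081]
  [   0.6749     0.3890     0.2059     1.3083]
x = (I − A)⁻¹ d = adj(I−A)·d / det(I−A), with det(I−A) = 0.4158125:
  x_S = (0.659375·25 + 0.202250·50 + 0.145625·90 + 0.281750·120) / 0.4158125 = 73.513125 / 0.4158125 ≈ 176.79
  x_P = (0.112500·25 + 0.539000·50 + 0.182500·90 + 0.103250·120) / 0.4158125 = 58.5775 / 0.4158125 ≈ 140.87
  x_A = (0.295625·25 + 0.344500·50 + 0.664375·90 + 0.336000·120) / 0.4158125 = 124.729375 / 0.4158125 ≈ 299.97
  x_C = (0.280625·25 + 0.161750·50 + 0.085625·90 + 0.544000·120) / 0.4158125 = 88.089375 / 0.4158125 ≈ 211.85

x_S = 176.79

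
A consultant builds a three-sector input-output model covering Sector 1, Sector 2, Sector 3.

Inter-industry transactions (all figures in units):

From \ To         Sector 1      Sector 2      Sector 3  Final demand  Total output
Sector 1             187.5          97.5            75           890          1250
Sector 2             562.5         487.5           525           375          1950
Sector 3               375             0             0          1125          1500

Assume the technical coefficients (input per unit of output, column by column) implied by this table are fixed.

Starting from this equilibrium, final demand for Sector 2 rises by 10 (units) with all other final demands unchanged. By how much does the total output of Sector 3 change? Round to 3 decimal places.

Δx_3 = 0.251

Technical coefficients a_ij = z_ij / X_j:
  a_11 = 187.5/1250 = 0.15, a_21 = 562.5/1250 = 0.45, a_31 = 375/1250 = 0.30
  a_12 = 97.5/1950 = 0.05, a_22 = 487.5/1950 = 0.25, a_32 = 0/1950 = 0.00
  a_13 = 75/1500 = 0.05, a_23 = 525/1500 = 0.35, a_33 = 0/1500 = 0.00
I − A =
  [   0.85    -0.05    -0.05]
  [  -0.45     0.75    -0.35]
  [  -0.30     0.00     1.00]
Cofactors of I−A, C_ij = (−1)^(i+j)·(minor ij) (rows/columns in the sector order above):
  C_11 = (0.75)(1.00) − (-0.35)(0.00) = 0.7500
  C_12 = −[(-0.45)(1.00) − (-0.35)(-0.30)] = 0.5550
  C_13 = (-0.45)(0.00) − (0.75)(-0.30) = 0.2250
  C_21 = −[(-0.05)(1.00) − (-0.05)(0.00)] = 0.0500
  C_22 = (0.85)(1.00) − (-0.05)(-0.30) = 0.8350
  C_23 = −[(0.85)(0.00) − (-0.05)(-0.30)] = 0.0150
  C_31 = (-0.05)(-0.35) − (-0.05)(0.75) = 0.0550
  C_32 = −[(0.85)(-0.35) − (-0.05)(-0.45)] = 0.3200
  C_33 = (0.85)(0.75) − (-0.05)(-0.45) = 0.6150
det(I−A) = Σ_j (I−A)_1j·C_1j = (0.85)(0.7500) + (-0.05)(0.5550) + (-0.05)(0.2250) = 0.5985
adj(I−A) = Cᵀ =
  [ 0.7500   0.0500   0.0550]
  [ 0.5550   0.8350   0.3200]
  [ 0.2250   0.0150   0.6150]
(I − A)⁻¹ = adj(I−A) / det(I−A) ≈
  [   1.2531     0.0835     0.0919]
  [   0.9273     1.3952     0.5347]
  [   0.3759     0.0251     1.0276]
Δx = (I − A)⁻¹ Δd with Δd having +10 in the Sector 2 component and 0 elsewhere.
So Δx_3 = L_32 · (+10), where L_32 = adj(I−A)_32 / det(I−A) = 0.0150 / 0.5985.
Δx_3 = 0.0150 × (+10) / 0.5985 = 0.15 / 0.5985 ≈ 0.251.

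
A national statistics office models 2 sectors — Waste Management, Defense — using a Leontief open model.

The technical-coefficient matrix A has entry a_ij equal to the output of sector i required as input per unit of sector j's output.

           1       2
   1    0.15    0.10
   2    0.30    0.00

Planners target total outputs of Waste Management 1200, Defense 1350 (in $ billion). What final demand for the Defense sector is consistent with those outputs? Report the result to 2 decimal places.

I − A =
  [   0.85    -0.10]
  [  -0.30     1.00]
d = (I − A) x:
  d_1 = (+0.85)·1200 + (-0.10)·1350 = 885.00
  d_2 = (-0.30)·1200 + (+1.00)·1350 = 990.00

d_2 = 990.00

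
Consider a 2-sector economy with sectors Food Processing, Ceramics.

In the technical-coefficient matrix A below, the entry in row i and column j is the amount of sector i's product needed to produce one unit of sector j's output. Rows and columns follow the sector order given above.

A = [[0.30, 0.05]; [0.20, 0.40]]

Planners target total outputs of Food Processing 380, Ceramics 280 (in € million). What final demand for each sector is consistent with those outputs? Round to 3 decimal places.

d_1 = 252.000, d_2 = 92.000

I − A =
  [   0.70    -0.05]
  [  -0.20     0.60]
d = (I − A) x:
  d_1 = (+0.70)·380 + (-0.05)·280 = 252.000
  d_2 = (-0.20)·380 + (+0.60)·280 = 92.000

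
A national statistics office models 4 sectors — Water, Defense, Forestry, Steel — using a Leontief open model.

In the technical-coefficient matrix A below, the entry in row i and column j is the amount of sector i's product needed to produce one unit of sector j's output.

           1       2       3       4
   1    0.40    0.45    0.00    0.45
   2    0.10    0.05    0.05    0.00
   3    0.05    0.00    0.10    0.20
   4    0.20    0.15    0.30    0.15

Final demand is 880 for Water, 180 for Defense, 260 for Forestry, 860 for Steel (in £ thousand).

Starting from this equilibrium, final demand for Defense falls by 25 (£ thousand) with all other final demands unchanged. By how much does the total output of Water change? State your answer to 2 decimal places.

I − A =
  [   0.60    -0.45     0.00    -0.45]
  [  -0.10     0.95    -0.05     0.00]
  [  -0.05     0.00     0.90    -0.20]
  [  -0.20    -0.15    -0.30     0.85]
Compute the cofactors C_ij = (−1)^(i+j)·(3×3 minor ij) of I−A; the adjugate is their transpose:
adj(I−A) = Cᵀ =
  [ 0.668250   0.378000   0.150750   0.389250]
  [ 0.074625   0.335250   0.034500   0.047625]
  [ 0.081375   0.058500   0.354000   0.126375]
  [ 0.199125   0.168750   0.166500   0.471375]
det(I−A) = Σ_j (I−A)_1j·C_1j = (0.60)(0.668250) + (-0.45)(0.074625) + (0.00)(0.081375) + (-0.45)(0.199125) = 0.2777625
(I − A)⁻¹ = adj(I−A) / det(I−A) ≈
  [   2.4058     1.3609     0.5427     1.4014]
  [   0.2687     1.2070     0.1242     0.1715]
  [   0.2930     0.2106     1.2745     0.4550]
  [   0.7169     0.6075     0.5994     1.6970]
Δx = (I − A)⁻¹ Δd with Δd having -25 in the Defense component and 0 elsewhere.
So Δx_1 = L_12 · (-25), where L_12 = adj(I−A)_12 / det(I−A) = 0.378000 / 0.2777625.
Δx_1 = 0.378000 × (-25) / 0.2777625 = -9.45 / 0.2777625 ≈ -34.02.

Δx_1 = -34.02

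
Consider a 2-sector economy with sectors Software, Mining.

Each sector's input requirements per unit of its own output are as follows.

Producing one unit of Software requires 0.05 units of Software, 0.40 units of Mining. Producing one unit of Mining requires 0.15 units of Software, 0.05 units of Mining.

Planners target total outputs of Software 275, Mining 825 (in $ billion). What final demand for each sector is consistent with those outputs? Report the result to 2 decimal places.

d_S = 137.50, d_M = 673.75

I − A =
  [   0.95    -0.15]
  [  -0.40     0.95]
d = (I − A) x:
  d_S = (+0.95)·275 + (-0.15)·825 = 137.50
  d_M = (-0.40)·275 + (+0.95)·825 = 673.75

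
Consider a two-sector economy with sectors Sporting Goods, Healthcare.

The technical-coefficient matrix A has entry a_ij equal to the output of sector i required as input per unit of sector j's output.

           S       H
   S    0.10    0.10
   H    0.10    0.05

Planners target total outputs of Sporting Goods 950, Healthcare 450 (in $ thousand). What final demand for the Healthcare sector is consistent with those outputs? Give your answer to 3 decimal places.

d_H = 332.500

I − A =
  [   0.90    -0.10]
  [  -0.10     0.95]
d = (I − A) x:
  d_S = (+0.90)·950 + (-0.10)·450 = 810.000
  d_H = (-0.10)·950 + (+0.95)·450 = 332.500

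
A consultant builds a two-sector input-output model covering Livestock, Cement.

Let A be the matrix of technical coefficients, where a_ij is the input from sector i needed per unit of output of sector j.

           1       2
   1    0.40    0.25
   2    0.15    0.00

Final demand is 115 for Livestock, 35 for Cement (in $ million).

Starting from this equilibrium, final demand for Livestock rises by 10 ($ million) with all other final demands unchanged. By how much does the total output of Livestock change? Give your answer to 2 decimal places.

Δx_1 = 17.78

I − A =
  [   0.60    -0.25]
  [  -0.15     1.00]
det(I−A) = (0.60)(1.00) − (-0.25)(-0.15) = 0.5625
adj(I−A) = [[1.00, 0.25], [0.15, 0.60]]
(I − A)⁻¹ = adj(I−A) / det(I−A) ≈
  [   1.7778     0.4444]
  [   0.2667     1.0667]
Δx = (I − A)⁻¹ Δd with Δd having +10 in the Livestock component and 0 elsewhere.
So Δx_1 = L_11 · (+10), where L_11 = adj(I−A)_11 / det(I−A) = 1.00 / 0.5625.
Δx_1 = 1.00 × (+10) / 0.5625 = 10.00 / 0.5625 ≈ 17.78.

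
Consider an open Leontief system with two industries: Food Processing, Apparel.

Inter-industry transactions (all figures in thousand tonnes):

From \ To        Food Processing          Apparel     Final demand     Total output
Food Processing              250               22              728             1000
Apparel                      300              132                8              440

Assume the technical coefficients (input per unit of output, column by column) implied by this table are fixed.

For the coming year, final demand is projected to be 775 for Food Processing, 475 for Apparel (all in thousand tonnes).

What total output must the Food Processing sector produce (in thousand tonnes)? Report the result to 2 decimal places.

Technical coefficients a_ij = z_ij / X_j:
  a_11 = 250/1000 = 0.25, a_21 = 300/1000 = 0.30
  a_12 = 22/440 = 0.05, a_22 = 132/440 = 0.30
I − A =
  [   0.75    -0.05]
  [  -0.30     0.70]
det(I−A) = (0.75)(0.70) − (-0.05)(-0.30) = 0.5100
adj(I−A) = [[0.70, 0.05], [0.30, 0.75]]
(I − A)⁻¹ = adj(I−A) / det(I−A) ≈
  [   1.3725     0.0980]
  [   0.5882     1.4706]
x = (I − A)⁻¹ d = adj(I−A)·d / det(I−A), with det(I−A) = 0.5100:
  x_1 = (0.70·775 + 0.05·475) / 0.5100 = 566.25 / 0.5100 ≈ 1110.29
  x_2 = (0.30·775 + 0.75·475) / 0.5100 = 588.75 / 0.5100 ≈ 1154.41

x_1 = 1110.29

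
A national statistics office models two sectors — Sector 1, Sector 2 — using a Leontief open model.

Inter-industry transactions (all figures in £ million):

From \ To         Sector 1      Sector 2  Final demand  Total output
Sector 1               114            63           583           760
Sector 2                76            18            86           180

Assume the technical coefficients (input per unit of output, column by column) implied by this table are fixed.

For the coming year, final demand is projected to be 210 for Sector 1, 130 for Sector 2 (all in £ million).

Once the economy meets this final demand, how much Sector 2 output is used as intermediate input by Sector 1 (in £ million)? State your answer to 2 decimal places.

Technical coefficients a_ij = z_ij / X_j:
  a_11 = 114/760 = 0.15, a_21 = 76/760 = 0.10
  a_12 = 63/180 = 0.35, a_22 = 18/180 = 0.10
I − A =
  [   0.85    -0.35]
  [  -0.10     0.90]
det(I−A) = (0.85)(0.90) − (-0.35)(-0.10) = 0.7300
adj(I−A) = [[0.90, 0.35], [0.10, 0.85]]
(I − A)⁻¹ = adj(I−A) / det(I−A) ≈
  [   1.2329     0.4795]
  [   0.1370     1.1644]
First solve x = (I − A)⁻¹ d = adj(I−A)·d / det(I−A); in particular x_1 = (0.90·210 + 0.35·130) / 0.7300 = 234.50 / 0.7300 ≈ 321.2329.
Intermediate flow from 2 to 1: z_21 = a_21 · x_1 = 0.10 × 234.50 / 0.7300 = 23.45 / 0.7300 ≈ 32.12.

z_21 = 32.12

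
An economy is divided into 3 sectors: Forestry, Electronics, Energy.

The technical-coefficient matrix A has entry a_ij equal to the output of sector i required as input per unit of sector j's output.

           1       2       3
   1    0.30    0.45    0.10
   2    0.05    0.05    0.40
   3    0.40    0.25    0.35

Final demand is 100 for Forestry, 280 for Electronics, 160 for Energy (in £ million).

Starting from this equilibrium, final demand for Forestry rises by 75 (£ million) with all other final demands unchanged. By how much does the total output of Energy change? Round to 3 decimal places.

I − A =
  [   0.70    -0.45    -0.10]
  [  -0.05     0.95    -0.40]
  [  -0.40    -0.25     0.65]
Cofactors of I−A, C_ij = (−1)^(i+j)·(minor ij) (rows/columns in the sector order above):
  C_11 = (0.95)(0.65) − (-0.40)(-0.25) = 0.5175
  C_12 = −[(-0.05)(0.65) − (-0.40)(-0.40)] = 0.1925
  C_13 = (-0.05)(-0.25) − (0.95)(-0.40) = 0.3925
  C_21 = −[(-0.45)(0.65) − (-0.10)(-0.25)] = 0.3175
  C_22 = (0.70)(0.65) − (-0.10)(-0.40) = 0.4150
  C_23 = −[(0.70)(-0.25) − (-0.45)(-0.40)] = 0.3550
  C_31 = (-0.45)(-0.40) − (-0.10)(0.95) = 0.2750
  C_32 = −[(0.70)(-0.40) − (-0.10)(-0.05)] = 0.2850
  C_33 = (0.70)(0.95) − (-0.45)(-0.05) = 0.6425
det(I−A) = Σ_j (I−A)_1j·C_1j = (0.70)(0.5175) + (-0.45)(0.1925) + (-0.10)(0.3925) = 0.236375
adj(I−A) = Cᵀ =
  [ 0.5175   0.3175   0.2750]
  [ 0.1925   0.4150   0.2850]
  [ 0.3925   0.3550   0.6425]
(I − A)⁻¹ = adj(I−A) / det(I−A) ≈
  [   2.1893     1.3432     1.1634]
  [   0.8144     1.7557     1.2057]
  [   1.6605     1.5019     2.7181]
Δx = (I − A)⁻¹ Δd with Δd having +75 in the Forestry component and 0 elsewhere.
So Δx_3 = L_31 · (+75), where L_31 = adj(I−A)_31 / det(I−A) = 0.3925 / 0.236375.
Δx_3 = 0.3925 × (+75) / 0.236375 = 29.4375 / 0.236375 ≈ 124.537.

Δx_3 = 124.537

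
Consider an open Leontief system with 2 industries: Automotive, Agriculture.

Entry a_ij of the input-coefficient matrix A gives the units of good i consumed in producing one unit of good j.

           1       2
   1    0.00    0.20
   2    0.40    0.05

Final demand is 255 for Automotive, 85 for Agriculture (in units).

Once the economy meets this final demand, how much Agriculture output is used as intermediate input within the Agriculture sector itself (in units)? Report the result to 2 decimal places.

I − A =
  [   1.00    -0.20]
  [  -0.40     0.95]
det(I−A) = (1.00)(0.95) − (-0.20)(-0.40) = 0.8700
adj(I−A) = [[0.95, 0.20], [0.40, 1.00]]
(I − A)⁻¹ = adj(I−A) / det(I−A) ≈
  [   1.0920     0.2299]
  [   0.4598     1.1494]
First solve x = (I − A)⁻¹ d = adj(I−A)·d / det(I−A); in particular x_2 = (0.40·255 + 1.00·85) / 0.8700 = 187.00 / 0.8700 ≈ 214.9425.
Intermediate flow from 2 to 2: z_22 = a_22 · x_2 = 0.05 × 187.00 / 0.8700 = 9.35 / 0.8700 ≈ 10.75.

z_22 = 10.75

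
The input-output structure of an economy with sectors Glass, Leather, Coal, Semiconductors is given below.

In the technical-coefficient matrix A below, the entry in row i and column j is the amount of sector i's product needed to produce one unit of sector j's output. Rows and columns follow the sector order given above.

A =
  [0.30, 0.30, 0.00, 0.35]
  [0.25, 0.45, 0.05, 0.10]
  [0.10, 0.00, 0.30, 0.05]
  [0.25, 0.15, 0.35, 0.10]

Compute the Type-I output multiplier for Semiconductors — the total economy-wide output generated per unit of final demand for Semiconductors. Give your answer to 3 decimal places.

I − A =
  [   0.70    -0.30     0.00    -0.35]
  [  -0.25     0.55    -0.05    -0.10]
  [  -0.10     0.00     0.70    -0.05]
  [  -0.25    -0.15    -0.35     0.90]
Compute the cofactors C_ij = (−1)^(i+j)·(3×3 minor ij) of I−A; the adjugate is their transpose:
adj(I−A) = Cᵀ =
  [ 0.32600   0.22050   0.09400   0.15650]
  [ 0.17925   0.35525   0.08225   0.11375]
  [ 0.05675   0.04125   0.19975   0.03775]
  [ 0.14250   0.13650   0.11750   0.21550]
det(I−A) = Σ_j (I−A)_1j·C_1j = (0.70)(0.32600) + (-0.30)(0.17925) + (0.00)(0.05675) + (-0.35)(0.14250) = 0.12455
(I − A)⁻¹ = adj(I−A) / det(I−A) ≈
  [   2.6174     1.7704     0.7547     1.2565]
  [   1.4392     2.8523     0.6604     0.9133]
  [   0.4556     0.3312     1.6038     0.3031]
  [   1.1441     1.0959     0.9434     1.7302]
The output multiplier for sector j is the column-j sum of the Leontief inverse (I − A)⁻¹ = adj(I−A) / det(I−A).
Column S of adj(I−A): (0.15650, 0.11375, 0.03775, 0.21550); det(I−A) = 0.12455.
m_S = (0.15650 + 0.11375 + 0.03775 + 0.21550) / 0.12455 = 0.5235 / 0.12455 ≈ 4.203.

m_S = 4.203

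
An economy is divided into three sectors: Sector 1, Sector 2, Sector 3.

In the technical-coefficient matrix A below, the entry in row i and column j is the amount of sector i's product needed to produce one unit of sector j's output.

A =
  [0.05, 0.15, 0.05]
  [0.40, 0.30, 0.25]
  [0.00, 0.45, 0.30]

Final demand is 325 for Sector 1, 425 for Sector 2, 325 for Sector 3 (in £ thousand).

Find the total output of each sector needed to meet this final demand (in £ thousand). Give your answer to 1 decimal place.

x_1 = 651.6, x_2 = 1486.6, x_3 = 1420.0

I − A =
  [   0.95    -0.15    -0.05]
  [  -0.40     0.70    -0.25]
  [   0.00    -0.45     0.70]
Cofactors of I−A, C_ij = (−1)^(i+j)·(minor ij) (rows/columns in the sector order above):
  C_11 = (0.70)(0.70) − (-0.25)(-0.45) = 0.3775
  C_12 = −[(-0.40)(0.70) − (-0.25)(0.00)] = 0.2800
  C_13 = (-0.40)(-0.45) − (0.70)(0.00) = 0.1800
  C_21 = −[(-0.15)(0.70) − (-0.05)(-0.45)] = 0.1275
  C_22 = (0.95)(0.70) − (-0.05)(0.00) = 0.6650
  C_23 = −[(0.95)(-0.45) − (-0.15)(0.00)] = 0.4275
  C_31 = (-0.15)(-0.25) − (-0.05)(0.70) = 0.0725
  C_32 = −[(0.95)(-0.25) − (-0.05)(-0.40)] = 0.2575
  C_33 = (0.95)(0.70) − (-0.15)(-0.40) = 0.6050
det(I−A) = Σ_j (I−A)_1j·C_1j = (0.95)(0.3775) + (-0.15)(0.2800) + (-0.05)(0.1800) = 0.307625
adj(I−A) = Cᵀ =
  [ 0.3775   0.1275   0.0725]
  [ 0.2800   0.6650   0.2575]
  [ 0.1800   0.4275   0.6050]
(I − A)⁻¹ = adj(I−A) / det(I−A) ≈
  [   1.2271     0.4145     0.2357]
  [   0.9102     2.1617     0.8371]
  [   0.5851     1.3897     1.9667]
x = (I − A)⁻¹ d = adj(I−A)·d / det(I−A), with det(I−A) = 0.307625:
  x_1 = (0.3775·325 + 0.1275·425 + 0.0725·325) / 0.307625 = 200.4375 / 0.307625 ≈ 651.6
  x_2 = (0.2800·325 + 0.6650·425 + 0.2575·325) / 0.307625 = 457.3125 / 0.307625 ≈ 1486.6
  x_3 = (0.1800·325 + 0.4275·425 + 0.6050·325) / 0.307625 = 436.8125 / 0.307625 ≈ 1420.0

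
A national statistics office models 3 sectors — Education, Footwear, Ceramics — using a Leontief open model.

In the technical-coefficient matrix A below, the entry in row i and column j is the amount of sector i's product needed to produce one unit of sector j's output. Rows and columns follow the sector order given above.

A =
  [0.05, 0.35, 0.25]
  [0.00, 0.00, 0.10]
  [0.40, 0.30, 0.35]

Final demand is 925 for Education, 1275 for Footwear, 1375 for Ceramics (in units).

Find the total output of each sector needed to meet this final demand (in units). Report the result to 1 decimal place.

I − A =
  [   0.95    -0.35    -0.25]
  [   0.00     1.00    -0.10]
  [  -0.40    -0.30     0.65]
Cofactors of I−A, C_ij = (−1)^(i+j)·(minor ij) (rows/columns in the sector order above):
  C_11 = (1.00)(0.65) − (-0.10)(-0.30) = 0.6200
  C_12 = −[(0.00)(0.65) − (-0.10)(-0.40)] = 0.0400
  C_13 = (0.00)(-0.30) − (1.00)(-0.40) = 0.4000
  C_21 = −[(-0.35)(0.65) − (-0.25)(-0.30)] = 0.3025
  C_22 = (0.95)(0.65) − (-0.25)(-0.40) = 0.5175
  C_23 = −[(0.95)(-0.30) − (-0.35)(-0.40)] = 0.4250
  C_31 = (-0.35)(-0.10) − (-0.25)(1.00) = 0.2850
  C_32 = −[(0.95)(-0.10) − (-0.25)(0.00)] = 0.0950
  C_33 = (0.95)(1.00) − (-0.35)(0.00) = 0.9500
det(I−A) = Σ_j (I−A)_1j·C_1j = (0.95)(0.6200) + (-0.35)(0.0400) + (-0.25)(0.4000) = 0.4750
adj(I−A) = Cᵀ =
  [ 0.6200   0.3025   0.2850]
  [ 0.0400   0.5175   0.0950]
  [ 0.4000   0.4250   0.9500]
(I − A)⁻¹ = adj(I−A) / det(I−A) ≈
  [   1.3053     0.6368     0.6000]
  [   0.0842     1.0895     0.2000]
  [   0.8421     0.8947     2.0000]
x = (I − A)⁻¹ d = adj(I−A)·d / det(I−A), with det(I−A) = 0.4750:
  x_E = (0.6200·925 + 0.3025·1275 + 0.2850·1375) / 0.4750 = 1351.0625 / 0.4750 ≈ 2844.3
  x_F = (0.0400·925 + 0.5175·1275 + 0.0950·1375) / 0.4750 = 827.4375 / 0.4750 ≈ 1742.0
  x_C = (0.4000·925 + 0.4250·1275 + 0.9500·1375) / 0.4750 = 2218.125 / 0.4750 ≈ 4669.7

x_E = 2844.3, x_F = 1742.0, x_C = 4669.7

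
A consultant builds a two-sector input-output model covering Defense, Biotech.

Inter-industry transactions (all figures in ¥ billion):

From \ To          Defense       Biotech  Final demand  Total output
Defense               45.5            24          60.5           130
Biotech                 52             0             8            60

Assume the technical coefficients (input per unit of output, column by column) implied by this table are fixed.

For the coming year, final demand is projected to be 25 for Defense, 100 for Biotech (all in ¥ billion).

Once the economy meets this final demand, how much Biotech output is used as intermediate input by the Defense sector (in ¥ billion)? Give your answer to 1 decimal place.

Technical coefficients a_ij = z_ij / X_j:
  a_DD = 45.5/130 = 0.35, a_BD = 52/130 = 0.40
  a_DB = 24/60 = 0.40, a_BB = 0/60 = 0.00
I − A =
  [   0.65    -0.40]
  [  -0.40     1.00]
det(I−A) = (0.65)(1.00) − (-0.40)(-0.40) = 0.4900
adj(I−A) = [[1.00, 0.40], [0.40, 0.65]]
(I − A)⁻¹ = adj(I−A) / det(I−A) ≈
  [   2.0408     0.8163]
  [   0.8163     1.3265]
First solve x = (I − A)⁻¹ d = adj(I−A)·d / det(I−A); in particular x_D = (1.00·25 + 0.40·100) / 0.4900 = 65.00 / 0.4900 ≈ 132.653.
Intermediate flow from B to D: z_BD = a_BD · x_D = 0.40 × 65.00 / 0.4900 = 26.00 / 0.4900 ≈ 53.1.

z_BD = 53.1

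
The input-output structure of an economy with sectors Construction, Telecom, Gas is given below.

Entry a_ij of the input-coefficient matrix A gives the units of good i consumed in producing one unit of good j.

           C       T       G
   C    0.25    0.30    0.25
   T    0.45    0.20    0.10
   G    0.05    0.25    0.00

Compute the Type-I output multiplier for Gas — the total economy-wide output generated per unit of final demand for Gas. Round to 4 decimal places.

I − A =
  [   0.75    -0.30    -0.25]
  [  -0.45     0.80    -0.10]
  [  -0.05    -0.25     1.00]
Cofactors of I−A, C_ij = (−1)^(i+j)·(minor ij) (rows/columns in the sector order above):
  C_11 = (0.80)(1.00) − (-0.10)(-0.25) = 0.7750
  C_12 = −[(-0.45)(1.00) − (-0.10)(-0.05)] = 0.4550
  C_13 = (-0.45)(-0.25) − (0.80)(-0.05) = 0.1525
  C_21 = −[(-0.30)(1.00) − (-0.25)(-0.25)] = 0.3625
  C_22 = (0.75)(1.00) − (-0.25)(-0.05) = 0.7375
  C_23 = −[(0.75)(-0.25) − (-0.30)(-0.05)] = 0.2025
  C_31 = (-0.30)(-0.10) − (-0.25)(0.80) = 0.2300
  C_32 = −[(0.75)(-0.10) − (-0.25)(-0.45)] = 0.1875
  C_33 = (0.75)(0.80) − (-0.30)(-0.45) = 0.4650
det(I−A) = Σ_j (I−A)_1j·C_1j = (0.75)(0.7750) + (-0.30)(0.4550) + (-0.25)(0.1525) = 0.406625
adj(I−A) = Cᵀ =
  [ 0.7750   0.3625   0.2300]
  [ 0.4550   0.7375   0.1875]
  [ 0.1525   0.2025   0.4650]
(I − A)⁻¹ = adj(I−A) / det(I−A) ≈
  [   1.90593     0.89148     0.56563]
  [   1.11897     1.81371     0.46111]
  [   0.37504     0.49800     1.14356]
The output multiplier for sector j is the column-j sum of the Leontief inverse (I − A)⁻¹ = adj(I−A) / det(I−A).
Column G of adj(I−A): (0.2300, 0.1875, 0.4650); det(I−A) = 0.406625.
m_G = (0.2300 + 0.1875 + 0.4650) / 0.406625 = 0.8825 / 0.406625 ≈ 2.1703.

m_G = 2.1703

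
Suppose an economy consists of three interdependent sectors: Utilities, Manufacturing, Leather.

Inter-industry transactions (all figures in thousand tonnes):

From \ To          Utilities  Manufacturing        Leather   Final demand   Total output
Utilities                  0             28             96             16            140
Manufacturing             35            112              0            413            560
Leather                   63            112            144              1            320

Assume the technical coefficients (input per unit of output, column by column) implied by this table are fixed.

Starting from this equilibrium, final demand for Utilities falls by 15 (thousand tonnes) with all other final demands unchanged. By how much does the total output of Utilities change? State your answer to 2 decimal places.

Technical coefficients a_ij = z_ij / X_j:
  a_UU = 0/140 = 0.00, a_MU = 35/140 = 0.25, a_LU = 63/140 = 0.45
  a_UM = 28/560 = 0.05, a_MM = 112/560 = 0.20, a_LM = 112/560 = 0.20
  a_UL = 96/320 = 0.30, a_ML = 0/320 = 0.00, a_LL = 144/320 = 0.45
I − A =
  [   1.00    -0.05    -0.30]
  [  -0.25     0.80     0.00]
  [  -0.45    -0.20     0.55]
Cofactors of I−A, C_ij = (−1)^(i+j)·(minor ij) (rows/columns in the sector order above):
  C_11 = (0.80)(0.55) − (0.00)(-0.20) = 0.4400
  C_12 = −[(-0.25)(0.55) − (0.00)(-0.45)] = 0.1375
  C_13 = (-0.25)(-0.20) − (0.80)(-0.45) = 0.4100
  C_21 = −[(-0.05)(0.55) − (-0.30)(-0.20)] = 0.0875
  C_22 = (1.00)(0.55) − (-0.30)(-0.45) = 0.4150
  C_23 = −[(1.00)(-0.20) − (-0.05)(-0.45)] = 0.2225
  C_31 = (-0.05)(0.00) − (-0.30)(0.80) = 0.2400
  C_32 = −[(1.00)(0.00) − (-0.30)(-0.25)] = 0.0750
  C_33 = (1.00)(0.80) − (-0.05)(-0.25) = 0.7875
det(I−A) = Σ_j (I−A)_1j·C_1j = (1.00)(0.4400) + (-0.05)(0.1375) + (-0.30)(0.4100) = 0.310125
adj(I−A) = Cᵀ =
  [ 0.4400   0.0875   0.2400]
  [ 0.1375   0.4150   0.0750]
  [ 0.4100   0.2225   0.7875]
(I − A)⁻¹ = adj(I−A) / det(I−A) ≈
  [   1.4188     0.2821     0.7739]
  [   0.4434     1.3382     0.2418]
  [   1.3220     0.7175     2.5393]
Δx = (I − A)⁻¹ Δd with Δd having -15 in the Utilities component and 0 elsewhere.
So Δx_U = L_UU · (-15), where L_UU = adj(I−A)_UU / det(I−A) = 0.4400 / 0.310125.
Δx_U = 0.4400 × (-15) / 0.310125 = -6.60 / 0.310125 ≈ -21.28.

Δx_U = -21.28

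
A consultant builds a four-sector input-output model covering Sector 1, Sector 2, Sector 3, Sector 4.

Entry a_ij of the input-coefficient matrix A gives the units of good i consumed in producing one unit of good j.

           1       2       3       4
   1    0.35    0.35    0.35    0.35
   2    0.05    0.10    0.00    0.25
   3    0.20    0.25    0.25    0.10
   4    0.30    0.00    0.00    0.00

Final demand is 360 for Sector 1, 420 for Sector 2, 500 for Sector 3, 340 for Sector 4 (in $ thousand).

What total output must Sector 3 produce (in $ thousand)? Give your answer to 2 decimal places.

x_3 = 1836.28

I − A =
  [   0.65    -0.35    -0.35    -0.35]
  [  -0.05     0.90     0.00    -0.25]
  [  -0.20    -0.25     0.75    -0.10]
  [  -0.30     0.00     0.00     1.00]
Compute the cofactors C_ij = (−1)^(i+j)·(3×3 minor ij) of I−A; the adjugate is their transpose:
adj(I−A) = Cᵀ =
  [ 0.67500   0.35000   0.31500   0.35525]
  [ 0.09375   0.32825   0.04375   0.11925]
  [ 0.23825   0.21675   0.44675   0.18225]
  [ 0.20250   0.10500   0.09450   0.35825]
det(I−A) = Σ_j (I−A)_1j·C_1j = (0.65)(0.67500) + (-0.35)(0.09375) + (-0.35)(0.23825) + (-0.35)(0.20250) = 0.251675
(I − A)⁻¹ = adj(I−A) / det(I−A) ≈
  [   2.6820     1.3907     1.2516     1.4115]
  [   0.3725     1.3043     0.1738     0.4738]
  [   0.9467     0.8612     1.7751     0.7241]
  [   0.8046     0.4172     0.3755     1.4235]
x = (I − A)⁻¹ d = adj(I−A)·d / det(I−A), with det(I−A) = 0.251675:
  x_1 = (0.67500·360 + 0.35000·420 + 0.31500·500 + 0.35525·340) / 0.251675 = 668.285 / 0.251675 ≈ 2655.35
  x_2 = (0.09375·360 + 0.32825·420 + 0.04375·500 + 0.11925·340) / 0.251675 = 234.035 / 0.251675 ≈ 929.91
  x_3 = (0.23825·360 + 0.21675·420 + 0.44675·500 + 0.18225·340) / 0.251675 = 462.145 / 0.251675 ≈ 1836.28
  x_4 = (0.20250·360 + 0.10500·420 + 0.09450·500 + 0.35825·340) / 0.251675 = 286.055 / 0.251675 ≈ 1136.60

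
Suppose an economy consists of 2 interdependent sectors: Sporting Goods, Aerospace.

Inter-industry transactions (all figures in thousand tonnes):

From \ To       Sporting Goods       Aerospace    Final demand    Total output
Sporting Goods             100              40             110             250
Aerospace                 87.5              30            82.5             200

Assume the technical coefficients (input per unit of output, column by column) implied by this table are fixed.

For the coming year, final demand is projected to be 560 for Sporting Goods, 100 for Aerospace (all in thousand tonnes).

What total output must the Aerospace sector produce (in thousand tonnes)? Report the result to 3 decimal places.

x_A = 581.818

Technical coefficients a_ij = z_ij / X_j:
  a_SS = 100/250 = 0.40, a_AS = 87.5/250 = 0.35
  a_SA = 40/200 = 0.20, a_AA = 30/200 = 0.15
I − A =
  [   0.60    -0.20]
  [  -0.35     0.85]
det(I−A) = (0.60)(0.85) − (-0.20)(-0.35) = 0.4400
adj(I−A) = [[0.85, 0.20], [0.35, 0.60]]
(I − A)⁻¹ = adj(I−A) / det(I−A) ≈
  [   1.9318     0.4545]
  [   0.7955     1.3636]
x = (I − A)⁻¹ d = adj(I−A)·d / det(I−A), with det(I−A) = 0.4400:
  x_S = (0.85·560 + 0.20·100) / 0.4400 = 496.00 / 0.4400 ≈ 1127.273
  x_A = (0.35·560 + 0.60·100) / 0.4400 = 256.00 / 0.4400 ≈ 581.818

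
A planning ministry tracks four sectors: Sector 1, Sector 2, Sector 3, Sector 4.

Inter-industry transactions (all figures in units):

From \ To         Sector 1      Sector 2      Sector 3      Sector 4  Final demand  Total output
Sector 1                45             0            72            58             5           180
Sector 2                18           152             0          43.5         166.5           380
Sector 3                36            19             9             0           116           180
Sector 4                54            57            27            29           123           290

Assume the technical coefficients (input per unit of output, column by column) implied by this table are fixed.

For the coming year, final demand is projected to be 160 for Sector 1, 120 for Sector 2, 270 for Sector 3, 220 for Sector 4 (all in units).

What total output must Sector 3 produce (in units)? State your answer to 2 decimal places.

Technical coefficients a_ij = z_ij / X_j:
  a_11 = 45/180 = 0.25, a_21 = 18/180 = 0.10, a_31 = 36/180 = 0.20, a_41 = 54/180 = 0.30
  a_12 = 0/380 = 0.00, a_22 = 152/380 = 0.40, a_32 = 19/380 = 0.05, a_42 = 57/380 = 0.15
  a_13 = 72/180 = 0.40, a_23 = 0/180 = 0.00, a_33 = 9/180 = 0.05, a_43 = 27/180 = 0.15
  a_14 = 58/290 = 0.20, a_24 = 43.5/290 = 0.15, a_34 = 0/290 = 0.00, a_44 = 29/290 = 0.10
I − A =
  [   0.75     0.00    -0.40    -0.20]
  [  -0.10     0.60     0.00    -0.15]
  [  -0.20    -0.05     0.95     0.00]
  [  -0.30    -0.15    -0.15     0.90]
Compute the cofactors C_ij = (−1)^(i+j)·(3×3 minor ij) of I−A; the adjugate is their transpose:
adj(I−A) = Cᵀ =
  [ 0.490500   0.048000   0.225000   0.117000]
  [ 0.132750   0.506250   0.073875   0.113875]
  [ 0.110250   0.036750   0.349125   0.030625]
  [ 0.204000   0.106500   0.145500   0.377500]
det(I−A) = Σ_j (I−A)_1j·C_1j = (0.75)(0.490500) + (0.00)(0.132750) + (-0.40)(0.110250) + (-0.20)(0.204000) = 0.282975
(I − A)⁻¹ = adj(I−A) / det(I−A) ≈
  [   1.7334     0.1696     0.7951     0.4135]
  [   0.4691     1.7890     0.2611     0.4024]
  [   0.3896     0.1299     1.2338     0.1082]
  [   0.7209     0.3764     0.5142     1.3340]
x = (I − A)⁻¹ d = adj(I−A)·d / det(I−A), with det(I−A) = 0.282975:
  x_1 = (0.490500·160 + 0.048000·120 + 0.225000·270 + 0.117000·220) / 0.282975 = 170.73 / 0.282975 ≈ 603.34
  x_2 = (0.132750·160 + 0.506250·120 + 0.073875·270 + 0.113875·220) / 0.282975 = 126.98875 / 0.282975 ≈ 448.76
  x_3 = (0.110250·160 + 0.036750·120 + 0.349125·270 + 0.030625·220) / 0.282975 = 123.05125 / 0.282975 ≈ 434.85
  x_4 = (0.204000·160 + 0.106500·120 + 0.145500·270 + 0.377500·220) / 0.282975 = 167.755 / 0.282975 ≈ 592.83

x_3 = 434.85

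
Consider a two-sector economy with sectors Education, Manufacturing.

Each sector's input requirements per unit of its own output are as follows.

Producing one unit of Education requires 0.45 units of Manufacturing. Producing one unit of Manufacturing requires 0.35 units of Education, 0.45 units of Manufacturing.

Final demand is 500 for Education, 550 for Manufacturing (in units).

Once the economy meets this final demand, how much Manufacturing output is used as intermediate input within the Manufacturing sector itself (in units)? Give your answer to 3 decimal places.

z_22 = 888.535

I − A =
  [   1.00    -0.35]
  [  -0.45     0.55]
det(I−A) = (1.00)(0.55) − (-0.35)(-0.45) = 0.3925
adj(I−A) = [[0.55, 0.35], [0.45, 1.00]]
(I − A)⁻¹ = adj(I−A) / det(I−A) ≈
  [   1.4013     0.8917]
  [   1.1465     2.5478]
First solve x = (I − A)⁻¹ d = adj(I−A)·d / det(I−A); in particular x_2 = (0.45·500 + 1.00·550) / 0.3925 = 775.00 / 0.3925 ≈ 1974.52229.
Intermediate flow from 2 to 2: z_22 = a_22 · x_2 = 0.45 × 775.00 / 0.3925 = 348.75 / 0.3925 ≈ 888.535.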